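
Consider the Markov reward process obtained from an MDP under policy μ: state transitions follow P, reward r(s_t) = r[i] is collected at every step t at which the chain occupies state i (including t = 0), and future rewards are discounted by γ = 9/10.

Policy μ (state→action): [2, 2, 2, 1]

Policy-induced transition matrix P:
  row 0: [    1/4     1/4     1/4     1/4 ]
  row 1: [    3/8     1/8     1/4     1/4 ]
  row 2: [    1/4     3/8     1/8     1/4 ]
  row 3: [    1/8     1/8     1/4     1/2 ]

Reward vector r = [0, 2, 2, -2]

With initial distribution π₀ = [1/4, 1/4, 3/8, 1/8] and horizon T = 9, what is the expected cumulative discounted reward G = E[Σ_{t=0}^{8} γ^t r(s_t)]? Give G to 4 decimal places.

G = 2.1766

t=0: π = [0.2500, 0.2500, 0.3750, 0.1250], E[r] = 1.0000, γ^t·E[r] = 1.000000, running G = 1.000000
t=1: π = [0.2656, 0.2500, 0.2031, 0.2813], E[r] = 0.3438, γ^t·E[r] = 0.309375, running G = 1.309375
t=2: π = [0.2461, 0.2090, 0.2246, 0.3203], E[r] = 0.2266, γ^t·E[r] = 0.183516, running G = 1.492891
t=3: π = [0.2361, 0.2119, 0.2219, 0.3301], E[r] = 0.2075, γ^t·E[r] = 0.151282, running G = 1.644172
t=4: π = [0.2352, 0.2100, 0.2223, 0.3325], E[r] = 0.1995, γ^t·E[r] = 0.130868, running G = 1.775040
t=5: π = [0.2347, 0.2100, 0.2222, 0.3331], E[r] = 0.1981, γ^t·E[r] = 0.116983, running G = 1.892023
t=6: π = [0.2346, 0.2099, 0.2222, 0.3333], E[r] = 0.1977, γ^t·E[r] = 0.105045, running G = 1.997068
t=7: π = [0.2346, 0.2099, 0.2222, 0.3333], E[r] = 0.1976, γ^t·E[r] = 0.094495, running G = 2.091563
t=8: π = [0.2346, 0.2099, 0.2222, 0.3333], E[r] = 0.1975, γ^t·E[r] = 0.085034, running G = 2.176597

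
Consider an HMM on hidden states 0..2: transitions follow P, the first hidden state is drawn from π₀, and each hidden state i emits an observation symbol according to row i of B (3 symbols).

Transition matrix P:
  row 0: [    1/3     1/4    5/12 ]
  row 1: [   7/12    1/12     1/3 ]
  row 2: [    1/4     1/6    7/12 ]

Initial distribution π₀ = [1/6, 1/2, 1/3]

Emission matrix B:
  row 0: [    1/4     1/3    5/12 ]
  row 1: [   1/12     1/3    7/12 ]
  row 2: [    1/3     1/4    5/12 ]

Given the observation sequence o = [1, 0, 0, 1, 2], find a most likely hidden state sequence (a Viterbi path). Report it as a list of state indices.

t=0: δ = [5.556e-02, 1.667e-01, 8.333e-02]  (obs o_0=1)
t=1: δ = [2.431e-02, 1.157e-03, 1.852e-02]  ψ = [1, 0, 1]  (obs o_1=0)
t=2: δ = [2.025e-03, 5.064e-04, 3.601e-03]  ψ = [0, 0, 2]  (obs o_2=0)
t=3: δ = [3.001e-04, 2.000e-04, 5.251e-04]  ψ = [2, 2, 2]  (obs o_3=1)
t=4: δ = [5.470e-05, 5.105e-05, 1.276e-04]  ψ = [2, 2, 2]  (obs o_4=2)
backtrack: best end state = 2; path = [1, 2, 2, 2, 2]

path = [1, 2, 2, 2, 2]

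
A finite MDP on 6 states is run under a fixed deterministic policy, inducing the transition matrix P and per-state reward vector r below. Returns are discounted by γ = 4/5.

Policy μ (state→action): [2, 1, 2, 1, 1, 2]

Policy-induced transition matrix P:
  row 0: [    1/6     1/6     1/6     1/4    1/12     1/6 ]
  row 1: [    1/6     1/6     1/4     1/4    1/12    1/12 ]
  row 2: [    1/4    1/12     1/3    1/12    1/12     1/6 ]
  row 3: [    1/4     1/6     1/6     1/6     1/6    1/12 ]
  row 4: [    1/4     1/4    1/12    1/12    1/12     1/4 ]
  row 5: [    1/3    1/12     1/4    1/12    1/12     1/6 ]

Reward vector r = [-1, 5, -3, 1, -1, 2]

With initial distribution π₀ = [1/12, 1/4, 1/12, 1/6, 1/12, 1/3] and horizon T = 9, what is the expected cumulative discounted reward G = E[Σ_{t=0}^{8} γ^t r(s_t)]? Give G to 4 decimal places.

t=0: π = [0.0833, 0.2500, 0.0833, 0.1667, 0.0833, 0.3333], E[r] = 1.6667, γ^t·E[r] = 1.666667, running G = 1.666667
t=1: π = [0.2500, 0.1389, 0.2222, 0.1528, 0.0972, 0.1389], E[r] = 0.1111, γ^t·E[r] = 0.088889, running G = 1.755556
t=2: π = [0.2292, 0.1447, 0.2188, 0.1609, 0.0961, 0.1505], E[r] = 0.2037, γ^t·E[r] = 0.130370, running G = 1.885926
t=3: π = [0.2314, 0.1439, 0.2197, 0.1590, 0.0967, 0.1492], E[r] = 0.1897, γ^t·E[r] = 0.097136, running G = 1.983062
t=4: π = [0.2312, 0.1440, 0.2197, 0.1591, 0.0966, 0.1495], E[r] = 0.1913, γ^t·E[r] = 0.078367, running G = 2.061429
t=5: π = [0.2312, 0.1440, 0.2197, 0.1591, 0.0966, 0.1495], E[r] = 0.1910, γ^t·E[r] = 0.062576, running G = 2.124005
t=6: π = [0.2312, 0.1440, 0.2197, 0.1591, 0.0966, 0.1495], E[r] = 0.1910, γ^t·E[r] = 0.050065, running G = 2.174070
t=7: π = [0.2312, 0.1440, 0.2197, 0.1591, 0.0966, 0.1495], E[r] = 0.1910, γ^t·E[r] = 0.040051, running G = 2.214121
t=8: π = [0.2312, 0.1440, 0.2197, 0.1591, 0.0966, 0.1495], E[r] = 0.1910, γ^t·E[r] = 0.032041, running G = 2.246161

G = 2.2462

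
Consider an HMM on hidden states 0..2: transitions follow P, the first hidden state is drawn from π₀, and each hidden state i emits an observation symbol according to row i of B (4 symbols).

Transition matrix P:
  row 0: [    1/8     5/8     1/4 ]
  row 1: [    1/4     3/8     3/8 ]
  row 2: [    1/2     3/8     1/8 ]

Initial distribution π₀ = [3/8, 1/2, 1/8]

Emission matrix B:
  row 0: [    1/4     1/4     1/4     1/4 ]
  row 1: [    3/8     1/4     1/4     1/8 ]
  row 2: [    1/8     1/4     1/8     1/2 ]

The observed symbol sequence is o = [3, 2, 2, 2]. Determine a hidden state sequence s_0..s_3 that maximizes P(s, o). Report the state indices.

t=0: δ = [9.375e-02, 6.250e-02, 6.250e-02]  (obs o_0=3)
t=1: δ = [7.812e-03, 1.465e-02, 2.930e-03]  ψ = [2, 0, 0]  (obs o_1=2)
t=2: δ = [9.155e-04, 1.373e-03, 6.866e-04]  ψ = [1, 1, 1]  (obs o_2=2)
t=3: δ = [8.583e-05, 1.431e-04, 6.437e-05]  ψ = [1, 0, 1]  (obs o_3=2)
backtrack: best end state = 1; path = [0, 1, 0, 1]

path = [0, 1, 0, 1]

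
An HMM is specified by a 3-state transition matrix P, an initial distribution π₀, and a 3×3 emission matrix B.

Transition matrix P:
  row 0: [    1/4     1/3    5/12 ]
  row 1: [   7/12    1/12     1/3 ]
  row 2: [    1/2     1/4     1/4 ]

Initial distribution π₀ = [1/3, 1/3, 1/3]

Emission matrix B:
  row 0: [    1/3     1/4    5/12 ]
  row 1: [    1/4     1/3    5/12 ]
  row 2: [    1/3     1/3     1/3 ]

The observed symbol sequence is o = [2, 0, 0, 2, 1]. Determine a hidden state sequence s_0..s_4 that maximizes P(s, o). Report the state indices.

t=0: δ = [1.389e-01, 1.389e-01, 1.111e-01]  (obs o_0=2)
t=1: δ = [2.701e-02, 1.157e-02, 1.929e-02]  ψ = [1, 0, 0]  (obs o_1=0)
t=2: δ = [3.215e-03, 2.251e-03, 3.751e-03]  ψ = [2, 0, 0]  (obs o_2=0)
t=3: δ = [7.814e-04, 4.465e-04, 4.465e-04]  ψ = [2, 0, 0]  (obs o_3=2)
t=4: δ = [6.512e-05, 8.683e-05, 1.085e-04]  ψ = [1, 0, 0]  (obs o_4=1)
backtrack: best end state = 2; path = [1, 0, 2, 0, 2]

path = [1, 0, 2, 0, 2]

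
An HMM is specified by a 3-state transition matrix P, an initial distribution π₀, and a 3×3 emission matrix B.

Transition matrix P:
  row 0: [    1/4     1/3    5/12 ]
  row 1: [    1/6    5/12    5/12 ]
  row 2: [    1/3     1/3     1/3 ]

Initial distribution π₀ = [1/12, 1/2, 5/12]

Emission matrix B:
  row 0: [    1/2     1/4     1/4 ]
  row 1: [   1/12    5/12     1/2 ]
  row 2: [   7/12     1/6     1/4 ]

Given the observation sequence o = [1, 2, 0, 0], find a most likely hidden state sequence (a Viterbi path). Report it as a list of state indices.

path = [1, 1, 2, 2]

t=0: δ = [2.083e-02, 2.083e-01, 6.944e-02]  (obs o_0=1)
t=1: δ = [8.681e-03, 4.340e-02, 2.170e-02]  ψ = [1, 1, 1]  (obs o_1=2)
t=2: δ = [3.617e-03, 1.507e-03, 1.055e-02]  ψ = [1, 1, 1]  (obs o_2=0)
t=3: δ = [1.758e-03, 2.930e-04, 2.051e-03]  ψ = [2, 2, 2]  (obs o_3=0)
backtrack: best end state = 2; path = [1, 1, 2, 2]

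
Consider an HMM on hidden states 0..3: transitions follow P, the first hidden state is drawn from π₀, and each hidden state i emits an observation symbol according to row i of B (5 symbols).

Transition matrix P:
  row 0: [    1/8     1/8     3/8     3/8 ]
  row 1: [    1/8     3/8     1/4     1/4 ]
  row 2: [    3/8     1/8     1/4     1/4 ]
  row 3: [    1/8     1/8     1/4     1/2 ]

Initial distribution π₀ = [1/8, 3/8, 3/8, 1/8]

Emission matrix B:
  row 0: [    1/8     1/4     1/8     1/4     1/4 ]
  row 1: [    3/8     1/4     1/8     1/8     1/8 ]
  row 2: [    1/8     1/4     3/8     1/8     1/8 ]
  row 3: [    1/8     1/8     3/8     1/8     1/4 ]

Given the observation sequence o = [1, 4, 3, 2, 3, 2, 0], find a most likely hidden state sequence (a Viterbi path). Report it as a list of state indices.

path = [2, 0, 3, 3, 3, 3, 3]

t=0: δ = [3.125e-02, 9.375e-02, 9.375e-02, 1.562e-02]  (obs o_0=1)
t=1: δ = [8.789e-03, 4.395e-03, 2.930e-03, 5.859e-03]  ψ = [2, 1, 1, 1]  (obs o_1=4)
t=2: δ = [2.747e-04, 2.060e-04, 4.120e-04, 4.120e-04]  ψ = [0, 1, 0, 0]  (obs o_2=3)
t=3: δ = [1.931e-05, 9.656e-06, 3.862e-05, 7.725e-05]  ψ = [2, 1, 0, 3]  (obs o_3=2)
t=4: δ = [3.621e-06, 1.207e-06, 2.414e-06, 4.828e-06]  ψ = [2, 3, 3, 3]  (obs o_4=3)
t=5: δ = [1.132e-07, 7.544e-08, 5.092e-07, 9.052e-07]  ψ = [2, 3, 0, 3]  (obs o_5=2)
t=6: δ = [2.387e-08, 4.243e-08, 2.829e-08, 5.658e-08]  ψ = [2, 3, 3, 3]  (obs o_6=0)
backtrack: best end state = 3; path = [2, 0, 3, 3, 3, 3, 3]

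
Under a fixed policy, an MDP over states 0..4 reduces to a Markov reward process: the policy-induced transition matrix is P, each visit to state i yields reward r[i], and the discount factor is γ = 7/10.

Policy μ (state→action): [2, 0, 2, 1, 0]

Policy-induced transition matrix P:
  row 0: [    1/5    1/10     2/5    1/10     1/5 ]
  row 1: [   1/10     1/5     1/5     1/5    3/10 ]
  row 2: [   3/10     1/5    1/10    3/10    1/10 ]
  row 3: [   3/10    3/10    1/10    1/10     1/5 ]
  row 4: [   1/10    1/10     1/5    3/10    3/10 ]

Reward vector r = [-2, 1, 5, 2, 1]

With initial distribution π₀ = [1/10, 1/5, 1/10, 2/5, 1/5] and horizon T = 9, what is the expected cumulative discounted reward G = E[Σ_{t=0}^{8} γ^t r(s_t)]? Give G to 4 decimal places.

G = 4.4841

t=0: π = [0.1000, 0.2000, 0.1000, 0.4000, 0.2000], E[r] = 1.5000, γ^t·E[r] = 1.500000, running G = 1.500000
t=1: π = [0.2100, 0.2100, 0.1700, 0.1800, 0.2300], E[r] = 1.2300, γ^t·E[r] = 0.861000, running G = 2.361000
t=2: π = [0.1910, 0.1740, 0.2070, 0.2010, 0.2270], E[r] = 1.4560, γ^t·E[r] = 0.713440, running G = 3.074440
t=3: π = [0.2007, 0.1783, 0.1974, 0.2042, 0.2194], E[r] = 1.3917, γ^t·E[r] = 0.477353, running G = 3.551793
t=4: π = [0.2004, 0.1784, 0.2000, 0.2012, 0.2200], E[r] = 1.3999, γ^t·E[r] = 0.336126, running G = 3.887919
t=5: π = [0.2003, 0.1781, 0.2000, 0.2018, 0.2198], E[r] = 1.4009, γ^t·E[r] = 0.235444, running G = 4.123363
t=6: π = [0.2004, 0.1782, 0.1999, 0.2018, 0.2198], E[r] = 1.4001, γ^t·E[r] = 0.164721, running G = 4.288083
t=7: π = [0.2004, 0.1782, 0.1999, 0.2018, 0.2198], E[r] = 1.4003, γ^t·E[r] = 0.115321, running G = 4.403404
t=8: π = [0.2004, 0.1782, 0.1999, 0.2018, 0.2198], E[r] = 1.4003, γ^t·E[r] = 0.080723, running G = 4.484127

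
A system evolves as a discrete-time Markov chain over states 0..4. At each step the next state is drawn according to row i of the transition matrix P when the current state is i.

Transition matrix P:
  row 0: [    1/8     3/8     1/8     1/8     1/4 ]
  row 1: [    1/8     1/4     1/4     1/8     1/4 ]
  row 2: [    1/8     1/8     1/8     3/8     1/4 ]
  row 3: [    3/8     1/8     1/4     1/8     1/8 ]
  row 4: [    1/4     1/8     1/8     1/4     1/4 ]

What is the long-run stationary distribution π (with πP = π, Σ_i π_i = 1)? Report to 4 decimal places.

Balance equations π_j = Σ_i π_i·P[i][j]:
  π_0 = 1/8·π_0 + 1/8·π_1 + 1/8·π_2 + 3/8·π_3 + 1/4·π_4
  π_1 = 3/8·π_0 + 1/4·π_1 + 1/8·π_2 + 1/8·π_3 + 1/8·π_4
  π_2 = 1/8·π_0 + 1/4·π_1 + 1/8·π_2 + 1/4·π_3 + 1/8·π_4
  π_3 = 1/8·π_0 + 1/8·π_1 + 3/8·π_2 + 1/8·π_3 + 1/4·π_4
  normalize: π_0 + π_1 + π_2 + π_3 + π_4 = 1
Solving the linear system gives exactly π = [475/2347, 471/2347, 410/2347, 462/2347, 529/2347].

π = [0.2024, 0.2007, 0.1747, 0.1968, 0.2254]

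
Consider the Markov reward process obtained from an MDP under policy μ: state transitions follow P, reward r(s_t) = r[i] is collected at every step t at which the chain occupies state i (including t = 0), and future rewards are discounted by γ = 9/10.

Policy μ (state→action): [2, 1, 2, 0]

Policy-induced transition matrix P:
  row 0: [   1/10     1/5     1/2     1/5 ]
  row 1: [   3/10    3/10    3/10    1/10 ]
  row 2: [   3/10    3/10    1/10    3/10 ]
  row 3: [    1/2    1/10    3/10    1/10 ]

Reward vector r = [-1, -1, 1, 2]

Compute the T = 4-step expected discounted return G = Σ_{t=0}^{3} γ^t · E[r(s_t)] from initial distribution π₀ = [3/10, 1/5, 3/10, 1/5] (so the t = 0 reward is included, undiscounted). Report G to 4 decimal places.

G = 0.5935

t=0: π = [0.3000, 0.2000, 0.3000, 0.2000], E[r] = 0.2000, γ^t·E[r] = 0.200000, running G = 0.200000
t=1: π = [0.2800, 0.2300, 0.3000, 0.1900], E[r] = 0.1700, γ^t·E[r] = 0.153000, running G = 0.353000
t=2: π = [0.2820, 0.2340, 0.2960, 0.1880], E[r] = 0.1560, γ^t·E[r] = 0.126360, running G = 0.479360
t=3: π = [0.2812, 0.2342, 0.2972, 0.1874], E[r] = 0.1566, γ^t·E[r] = 0.114161, running G = 0.593521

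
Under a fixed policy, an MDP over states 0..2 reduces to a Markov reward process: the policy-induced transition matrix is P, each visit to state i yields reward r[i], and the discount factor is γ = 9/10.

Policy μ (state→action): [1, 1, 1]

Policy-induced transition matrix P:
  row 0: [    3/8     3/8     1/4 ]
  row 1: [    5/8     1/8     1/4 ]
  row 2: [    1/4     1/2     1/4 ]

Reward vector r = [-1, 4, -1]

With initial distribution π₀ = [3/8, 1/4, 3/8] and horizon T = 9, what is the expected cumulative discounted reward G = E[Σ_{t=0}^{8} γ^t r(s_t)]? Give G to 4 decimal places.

G = 3.5799

t=0: π = [0.3750, 0.2500, 0.3750], E[r] = 0.2500, γ^t·E[r] = 0.250000, running G = 0.250000
t=1: π = [0.3906, 0.3594, 0.2500], E[r] = 0.7969, γ^t·E[r] = 0.717188, running G = 0.967188
t=2: π = [0.4336, 0.3164, 0.2500], E[r] = 0.5820, γ^t·E[r] = 0.471445, running G = 1.438633
t=3: π = [0.4229, 0.3271, 0.2500], E[r] = 0.6357, γ^t·E[r] = 0.463456, running G = 1.902089
t=4: π = [0.4255, 0.3245, 0.2500], E[r] = 0.6223, γ^t·E[r] = 0.408301, running G = 2.310389
t=5: π = [0.4249, 0.3251, 0.2500], E[r] = 0.6257, γ^t·E[r] = 0.369453, running G = 2.679842
t=6: π = [0.4250, 0.3250, 0.2500], E[r] = 0.6248, γ^t·E[r] = 0.332061, running G = 3.011904
t=7: π = [0.4250, 0.3250, 0.2500], E[r] = 0.6250, γ^t·E[r] = 0.298956, running G = 3.310859
t=8: π = [0.4250, 0.3250, 0.2500], E[r] = 0.6250, γ^t·E[r] = 0.269037, running G = 3.579897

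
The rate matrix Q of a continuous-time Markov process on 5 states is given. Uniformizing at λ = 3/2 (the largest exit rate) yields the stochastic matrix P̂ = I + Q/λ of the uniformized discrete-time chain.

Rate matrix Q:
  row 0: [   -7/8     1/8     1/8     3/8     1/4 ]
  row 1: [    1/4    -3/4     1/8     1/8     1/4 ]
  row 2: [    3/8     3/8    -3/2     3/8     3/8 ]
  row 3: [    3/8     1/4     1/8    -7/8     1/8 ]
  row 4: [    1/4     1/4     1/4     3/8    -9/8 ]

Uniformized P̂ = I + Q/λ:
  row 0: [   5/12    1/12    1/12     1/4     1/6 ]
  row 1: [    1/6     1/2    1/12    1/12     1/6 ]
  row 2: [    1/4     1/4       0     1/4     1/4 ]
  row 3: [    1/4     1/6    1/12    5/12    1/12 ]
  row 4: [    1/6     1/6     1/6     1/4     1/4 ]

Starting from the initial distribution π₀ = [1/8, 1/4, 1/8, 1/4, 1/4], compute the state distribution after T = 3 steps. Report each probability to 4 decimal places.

π = [0.2582, 0.2327, 0.0898, 0.2519, 0.1674]

t=0: π = [0.1250, 0.2500, 0.1250, 0.2500, 0.2500]
t=1: π = [0.2292, 0.2500, 0.0938, 0.2500, 0.1771]
t=2: π = [0.2526, 0.2387, 0.0903, 0.2500, 0.1684]
t=3: π = [0.2582, 0.2327, 0.0898, 0.2519, 0.1674]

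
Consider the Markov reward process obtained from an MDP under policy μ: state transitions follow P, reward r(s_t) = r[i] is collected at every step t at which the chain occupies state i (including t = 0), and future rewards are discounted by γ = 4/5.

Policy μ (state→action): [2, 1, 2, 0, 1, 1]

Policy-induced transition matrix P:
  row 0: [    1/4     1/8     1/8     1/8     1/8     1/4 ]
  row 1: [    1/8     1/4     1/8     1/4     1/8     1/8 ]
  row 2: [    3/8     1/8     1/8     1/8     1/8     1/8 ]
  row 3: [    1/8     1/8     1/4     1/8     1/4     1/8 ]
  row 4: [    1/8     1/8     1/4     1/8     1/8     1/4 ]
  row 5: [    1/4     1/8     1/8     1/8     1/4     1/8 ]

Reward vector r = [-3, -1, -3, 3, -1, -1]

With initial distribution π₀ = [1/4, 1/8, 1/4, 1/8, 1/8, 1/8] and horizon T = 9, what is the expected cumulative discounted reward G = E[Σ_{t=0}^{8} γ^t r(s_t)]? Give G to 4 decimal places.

G = -5.4684

t=0: π = [0.2500, 0.1250, 0.2500, 0.1250, 0.1250, 0.1250], E[r] = -1.5000, γ^t·E[r] = -1.500000, running G = -1.500000
t=1: π = [0.2344, 0.1406, 0.1563, 0.1406, 0.1563, 0.1719], E[r] = -1.2188, γ^t·E[r] = -0.975000, running G = -2.475000
t=2: π = [0.2148, 0.1426, 0.1621, 0.1426, 0.1641, 0.1738], E[r] = -1.1836, γ^t·E[r] = -0.757500, running G = -3.232500
t=3: π = [0.2141, 0.1428, 0.1633, 0.1428, 0.1646, 0.1724], E[r] = -1.1836, γ^t·E[r] = -0.606000, running G = -3.838500
t=4: π = [0.2141, 0.1429, 0.1634, 0.1429, 0.1644, 0.1723], E[r] = -1.1837, γ^t·E[r] = -0.484850, running G = -4.323350
t=5: π = [0.2142, 0.1429, 0.1634, 0.1429, 0.1644, 0.1723], E[r] = -1.1837, γ^t·E[r] = -0.387880, running G = -4.711230
t=6: π = [0.2142, 0.1429, 0.1634, 0.1429, 0.1644, 0.1723], E[r] = -1.1837, γ^t·E[r] = -0.310302, running G = -5.021532
t=7: π = [0.2142, 0.1429, 0.1634, 0.1429, 0.1644, 0.1723], E[r] = -1.1837, γ^t·E[r] = -0.248242, running G = -5.269774
t=8: π = [0.2142, 0.1429, 0.1634, 0.1429, 0.1644, 0.1723], E[r] = -1.1837, γ^t·E[r] = -0.198593, running G = -5.468367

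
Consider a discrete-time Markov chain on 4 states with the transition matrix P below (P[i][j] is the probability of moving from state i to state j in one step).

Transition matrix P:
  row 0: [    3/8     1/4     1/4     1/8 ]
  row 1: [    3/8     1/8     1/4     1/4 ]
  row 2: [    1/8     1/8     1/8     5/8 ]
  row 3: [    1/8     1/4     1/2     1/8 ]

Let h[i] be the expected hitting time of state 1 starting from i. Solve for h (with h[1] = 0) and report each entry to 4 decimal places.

h = [4.6545, 0.0000, 5.2364, 4.8000]

First-step conditioning: h[1] = 0; for i ≠ 1, h[i] = 1 + Σ_k P[i][k]·h[k].
  h[0] = 1 + 3/8·h[0] + 1/4·h[2] + 1/8·h[3]
  h[2] = 1 + 1/8·h[0] + 1/8·h[2] + 5/8·h[3]
  h[3] = 1 + 1/8·h[0] + 1/2·h[2] + 1/8·h[3]
Solving the 3×3 linear system over states ≠ 1 gives exactly h = [256/55, 0, 288/55, 24/5] (h[1] = 0 is the target).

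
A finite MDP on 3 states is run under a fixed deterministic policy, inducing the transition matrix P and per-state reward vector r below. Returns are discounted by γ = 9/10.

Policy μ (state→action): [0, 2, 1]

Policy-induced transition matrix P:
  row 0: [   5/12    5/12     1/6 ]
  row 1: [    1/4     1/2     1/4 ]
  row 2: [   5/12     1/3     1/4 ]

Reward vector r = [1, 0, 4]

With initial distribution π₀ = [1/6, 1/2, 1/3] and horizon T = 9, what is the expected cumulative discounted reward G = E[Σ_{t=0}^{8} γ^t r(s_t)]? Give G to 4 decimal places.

G = 7.8491

t=0: π = [0.1667, 0.5000, 0.3333], E[r] = 1.5000, γ^t·E[r] = 1.500000, running G = 1.500000
t=1: π = [0.3333, 0.4306, 0.2361], E[r] = 1.2778, γ^t·E[r] = 1.150000, running G = 2.650000
t=2: π = [0.3449, 0.4329, 0.2222], E[r] = 1.2338, γ^t·E[r] = 0.999375, running G = 3.649375
t=3: π = [0.3445, 0.4342, 0.2213], E[r] = 1.2296, γ^t·E[r] = 0.896344, running G = 4.545719
t=4: π = [0.3443, 0.4344, 0.2213], E[r] = 1.2295, γ^t·E[r] = 0.806646, running G = 5.352365
t=5: π = [0.3443, 0.4344, 0.2213], E[r] = 1.2295, γ^t·E[r] = 0.726007, running G = 6.078372
t=6: π = [0.3443, 0.4344, 0.2213], E[r] = 1.2295, γ^t·E[r] = 0.653411, running G = 6.731782
t=7: π = [0.3443, 0.4344, 0.2213], E[r] = 1.2295, γ^t·E[r] = 0.588070, running G = 7.319852
t=8: π = [0.3443, 0.4344, 0.2213], E[r] = 1.2295, γ^t·E[r] = 0.529263, running G = 7.849115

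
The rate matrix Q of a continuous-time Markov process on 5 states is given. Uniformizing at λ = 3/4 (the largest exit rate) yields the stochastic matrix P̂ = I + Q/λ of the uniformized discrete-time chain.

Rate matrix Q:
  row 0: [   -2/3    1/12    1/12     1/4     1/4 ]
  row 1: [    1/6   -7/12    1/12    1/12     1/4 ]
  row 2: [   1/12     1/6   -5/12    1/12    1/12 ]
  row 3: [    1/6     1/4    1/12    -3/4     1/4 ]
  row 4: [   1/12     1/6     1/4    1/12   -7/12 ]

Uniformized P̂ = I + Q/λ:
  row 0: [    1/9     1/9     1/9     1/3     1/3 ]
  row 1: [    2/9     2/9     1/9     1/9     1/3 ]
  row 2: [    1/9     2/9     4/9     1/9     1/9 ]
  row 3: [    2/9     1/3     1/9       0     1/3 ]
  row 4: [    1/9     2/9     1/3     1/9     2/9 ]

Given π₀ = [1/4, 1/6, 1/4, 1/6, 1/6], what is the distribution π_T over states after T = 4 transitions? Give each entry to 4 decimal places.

π = [0.1500, 0.2201, 0.2499, 0.1299, 0.2501]

t=0: π = [0.2500, 0.1667, 0.2500, 0.1667, 0.1667]
t=1: π = [0.1481, 0.2130, 0.2315, 0.1481, 0.2593]
t=2: π = [0.1512, 0.2222, 0.2459, 0.1276, 0.2531]
t=3: π = [0.1500, 0.2196, 0.2493, 0.1305, 0.2506]
t=4: π = [0.1500, 0.2201, 0.2499, 0.1299, 0.2501]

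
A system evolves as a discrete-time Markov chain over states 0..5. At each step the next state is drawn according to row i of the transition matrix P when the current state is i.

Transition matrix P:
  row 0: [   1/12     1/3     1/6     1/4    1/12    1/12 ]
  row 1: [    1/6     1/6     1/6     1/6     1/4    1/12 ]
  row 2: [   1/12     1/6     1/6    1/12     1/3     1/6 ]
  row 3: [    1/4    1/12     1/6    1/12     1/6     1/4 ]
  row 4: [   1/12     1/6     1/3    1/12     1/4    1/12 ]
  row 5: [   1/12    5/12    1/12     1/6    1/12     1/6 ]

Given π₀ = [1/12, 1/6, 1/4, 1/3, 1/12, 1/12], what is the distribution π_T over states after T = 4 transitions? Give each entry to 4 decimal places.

t=0: π = [0.0833, 0.1667, 0.2500, 0.3333, 0.0833, 0.0833]
t=1: π = [0.1528, 0.1736, 0.1736, 0.1181, 0.2153, 0.1667]
t=2: π = [0.1175, 0.2240, 0.1887, 0.1372, 0.2014, 0.1314]
t=3: π = [0.1249, 0.2077, 0.1893, 0.1325, 0.2128, 0.1329]
t=4: π = [0.1227, 0.2096, 0.1911, 0.1325, 0.2118, 0.1323]

π = [0.1227, 0.2096, 0.1911, 0.1325, 0.2118, 0.1323]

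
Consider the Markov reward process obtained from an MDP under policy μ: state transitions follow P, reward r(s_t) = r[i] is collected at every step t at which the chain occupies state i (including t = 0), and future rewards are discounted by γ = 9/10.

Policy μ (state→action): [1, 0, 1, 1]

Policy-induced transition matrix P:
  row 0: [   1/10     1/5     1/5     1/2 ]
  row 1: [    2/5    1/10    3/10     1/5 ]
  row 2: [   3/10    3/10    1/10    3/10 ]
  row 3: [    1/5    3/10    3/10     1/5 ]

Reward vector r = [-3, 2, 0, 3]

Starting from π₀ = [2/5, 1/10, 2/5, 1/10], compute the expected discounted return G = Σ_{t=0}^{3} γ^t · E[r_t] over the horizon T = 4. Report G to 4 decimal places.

G = 1.0274

t=0: π = [0.4000, 0.1000, 0.4000, 0.1000], E[r] = -0.7000, γ^t·E[r] = -0.700000, running G = -0.700000
t=1: π = [0.2200, 0.2400, 0.1800, 0.3600], E[r] = 0.9000, γ^t·E[r] = 0.810000, running G = 0.110000
t=2: π = [0.2440, 0.2300, 0.2420, 0.2840], E[r] = 0.5800, γ^t·E[r] = 0.469800, running G = 0.579800
t=3: π = [0.2458, 0.2296, 0.2272, 0.2974], E[r] = 0.6140, γ^t·E[r] = 0.447606, running G = 1.027406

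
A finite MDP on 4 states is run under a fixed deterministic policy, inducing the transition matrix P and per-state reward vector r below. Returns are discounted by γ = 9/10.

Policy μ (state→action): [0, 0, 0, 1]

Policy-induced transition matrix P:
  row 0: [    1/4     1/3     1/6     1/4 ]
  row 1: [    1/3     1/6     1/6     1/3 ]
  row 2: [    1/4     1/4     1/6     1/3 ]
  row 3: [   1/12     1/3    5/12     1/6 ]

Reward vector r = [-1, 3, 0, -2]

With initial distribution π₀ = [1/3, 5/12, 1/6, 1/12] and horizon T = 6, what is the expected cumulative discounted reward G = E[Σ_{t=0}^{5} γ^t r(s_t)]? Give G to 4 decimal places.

G = 0.7965

t=0: π = [0.3333, 0.4167, 0.1667, 0.0833], E[r] = 0.7500, γ^t·E[r] = 0.750000, running G = 0.750000
t=1: π = [0.2708, 0.2500, 0.1875, 0.2917], E[r] = -0.1042, γ^t·E[r] = -0.093750, running G = 0.656250
t=2: π = [0.2222, 0.2760, 0.2396, 0.2622], E[r] = 0.0816, γ^t·E[r] = 0.066094, running G = 0.722344
t=3: π = [0.2293, 0.2674, 0.2322, 0.2711], E[r] = 0.0305, γ^t·E[r] = 0.022254, running G = 0.744598
t=4: π = [0.2271, 0.2694, 0.2344, 0.2690], E[r] = 0.0431, γ^t·E[r] = 0.028279, running G = 0.772876
t=5: π = [0.2276, 0.2689, 0.2339, 0.2696], E[r] = 0.0399, γ^t·E[r] = 0.023576, running G = 0.796452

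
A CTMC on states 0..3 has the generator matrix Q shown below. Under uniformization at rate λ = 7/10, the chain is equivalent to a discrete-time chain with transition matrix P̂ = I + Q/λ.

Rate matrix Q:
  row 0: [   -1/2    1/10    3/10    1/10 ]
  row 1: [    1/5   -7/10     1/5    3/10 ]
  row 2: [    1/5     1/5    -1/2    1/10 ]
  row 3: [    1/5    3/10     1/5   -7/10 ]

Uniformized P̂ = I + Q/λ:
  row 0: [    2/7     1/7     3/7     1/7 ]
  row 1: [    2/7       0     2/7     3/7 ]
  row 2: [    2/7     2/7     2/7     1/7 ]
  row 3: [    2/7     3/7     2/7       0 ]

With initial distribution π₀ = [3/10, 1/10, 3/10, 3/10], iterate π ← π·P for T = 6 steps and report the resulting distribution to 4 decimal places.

π = [0.2857, 0.2095, 0.3265, 0.1782]

t=0: π = [0.3000, 0.1000, 0.3000, 0.3000]
t=1: π = [0.2857, 0.2571, 0.3286, 0.1286]
t=2: π = [0.2857, 0.1898, 0.3265, 0.1980]
t=3: π = [0.2857, 0.2190, 0.3265, 0.1688]
t=4: π = [0.2857, 0.2065, 0.3265, 0.1813]
t=5: π = [0.2857, 0.2118, 0.3265, 0.1759]
t=6: π = [0.2857, 0.2095, 0.3265, 0.1782]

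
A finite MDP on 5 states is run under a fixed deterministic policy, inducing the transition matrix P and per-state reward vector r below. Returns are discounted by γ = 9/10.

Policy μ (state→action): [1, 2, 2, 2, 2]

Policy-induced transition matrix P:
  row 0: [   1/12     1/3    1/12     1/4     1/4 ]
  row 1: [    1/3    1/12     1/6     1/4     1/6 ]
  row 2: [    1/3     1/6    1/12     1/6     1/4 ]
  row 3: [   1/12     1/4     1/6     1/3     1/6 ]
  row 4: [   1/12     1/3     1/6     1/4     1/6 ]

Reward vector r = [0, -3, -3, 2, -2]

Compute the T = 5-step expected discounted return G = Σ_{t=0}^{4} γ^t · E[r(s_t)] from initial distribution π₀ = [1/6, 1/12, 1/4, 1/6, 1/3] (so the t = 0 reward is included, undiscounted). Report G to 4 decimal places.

G = -4.4517

t=0: π = [0.1667, 0.0833, 0.2500, 0.1667, 0.3333], E[r] = -1.3333, γ^t·E[r] = -1.333333, running G = -1.333333
t=1: π = [0.1667, 0.2569, 0.1319, 0.2431, 0.2014], E[r] = -1.0833, γ^t·E[r] = -0.975000, running G = -2.308333
t=2: π = [0.1806, 0.2269, 0.1418, 0.2593, 0.1916], E[r] = -0.9705, γ^t·E[r] = -0.786094, running G = -3.094427
t=3: π = [0.1755, 0.2314, 0.1398, 0.2598, 0.1935], E[r] = -0.9810, γ^t·E[r] = -0.715184, running G = -3.809611
t=4: π = [0.1761, 0.2305, 0.1404, 0.2600, 0.1929], E[r] = -0.9787, γ^t·E[r] = -0.642107, running G = -4.451718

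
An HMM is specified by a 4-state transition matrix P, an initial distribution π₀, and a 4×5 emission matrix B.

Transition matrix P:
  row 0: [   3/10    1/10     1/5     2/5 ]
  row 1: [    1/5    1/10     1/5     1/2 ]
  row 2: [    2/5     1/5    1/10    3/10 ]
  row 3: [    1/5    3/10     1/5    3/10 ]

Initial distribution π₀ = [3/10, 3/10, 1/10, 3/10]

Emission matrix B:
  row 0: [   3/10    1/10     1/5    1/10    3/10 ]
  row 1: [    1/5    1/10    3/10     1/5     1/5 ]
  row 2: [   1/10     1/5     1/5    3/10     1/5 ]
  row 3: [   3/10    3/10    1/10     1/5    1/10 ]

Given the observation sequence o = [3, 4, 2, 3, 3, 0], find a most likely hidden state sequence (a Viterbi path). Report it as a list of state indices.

t=0: δ = [3.000e-02, 6.000e-02, 3.000e-02, 6.000e-02]  (obs o_0=3)
t=1: δ = [3.600e-03, 3.600e-03, 2.400e-03, 3.000e-03]  ψ = [1, 3, 1, 1]  (obs o_1=4)
t=2: δ = [2.160e-04, 2.700e-04, 1.440e-04, 1.800e-04]  ψ = [0, 3, 0, 1]  (obs o_2=2)
t=3: δ = [6.480e-06, 1.080e-05, 1.620e-05, 2.700e-05]  ψ = [0, 3, 1, 1]  (obs o_3=3)
t=4: δ = [6.480e-07, 1.620e-06, 1.620e-06, 1.620e-06]  ψ = [2, 3, 3, 3]  (obs o_4=3)
t=5: δ = [1.944e-07, 9.720e-08, 3.240e-08, 2.430e-07]  ψ = [2, 3, 1, 1]  (obs o_5=0)
backtrack: best end state = 3; path = [1, 3, 1, 3, 1, 3]

path = [1, 3, 1, 3, 1, 3]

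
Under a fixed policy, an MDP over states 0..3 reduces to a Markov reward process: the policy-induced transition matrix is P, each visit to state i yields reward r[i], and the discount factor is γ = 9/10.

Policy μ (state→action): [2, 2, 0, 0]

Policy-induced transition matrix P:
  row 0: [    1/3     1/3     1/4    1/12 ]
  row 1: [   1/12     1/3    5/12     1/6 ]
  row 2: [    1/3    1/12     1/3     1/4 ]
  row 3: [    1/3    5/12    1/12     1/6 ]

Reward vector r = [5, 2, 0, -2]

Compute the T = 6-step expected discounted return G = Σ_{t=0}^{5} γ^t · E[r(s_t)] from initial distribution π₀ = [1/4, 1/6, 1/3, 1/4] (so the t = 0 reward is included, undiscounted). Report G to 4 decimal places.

t=0: π = [0.2500, 0.1667, 0.3333, 0.2500], E[r] = 1.0833, γ^t·E[r] = 1.083333, running G = 1.083333
t=1: π = [0.2917, 0.2708, 0.2639, 0.1736], E[r] = 1.6528, γ^t·E[r] = 1.487500, running G = 2.570833
t=2: π = [0.2656, 0.2818, 0.2882, 0.1644], E[r] = 1.5631, γ^t·E[r] = 1.266094, running G = 3.836927
t=3: π = [0.2629, 0.2750, 0.2936, 0.1685], E[r] = 1.5272, γ^t·E[r] = 1.113363, running G = 4.950290
t=4: π = [0.2646, 0.2740, 0.2922, 0.1692], E[r] = 1.5324, γ^t·E[r] = 1.005439, running G = 5.955729
t=5: π = [0.2648, 0.2744, 0.2918, 0.1690], E[r] = 1.5350, γ^t·E[r] = 0.906416, running G = 6.862146

G = 6.8621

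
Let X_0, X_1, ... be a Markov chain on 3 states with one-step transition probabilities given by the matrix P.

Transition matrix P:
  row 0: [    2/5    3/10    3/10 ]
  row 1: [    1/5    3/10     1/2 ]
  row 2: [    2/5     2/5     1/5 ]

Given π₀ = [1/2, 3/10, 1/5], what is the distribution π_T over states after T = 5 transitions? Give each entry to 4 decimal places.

π = [0.3333, 0.3333, 0.3334]

t=0: π = [0.5000, 0.3000, 0.2000]
t=1: π = [0.3400, 0.3200, 0.3400]
t=2: π = [0.3360, 0.3340, 0.3300]
t=3: π = [0.3332, 0.3330, 0.3338]
t=4: π = [0.3334, 0.3334, 0.3332]
t=5: π = [0.3333, 0.3333, 0.3334]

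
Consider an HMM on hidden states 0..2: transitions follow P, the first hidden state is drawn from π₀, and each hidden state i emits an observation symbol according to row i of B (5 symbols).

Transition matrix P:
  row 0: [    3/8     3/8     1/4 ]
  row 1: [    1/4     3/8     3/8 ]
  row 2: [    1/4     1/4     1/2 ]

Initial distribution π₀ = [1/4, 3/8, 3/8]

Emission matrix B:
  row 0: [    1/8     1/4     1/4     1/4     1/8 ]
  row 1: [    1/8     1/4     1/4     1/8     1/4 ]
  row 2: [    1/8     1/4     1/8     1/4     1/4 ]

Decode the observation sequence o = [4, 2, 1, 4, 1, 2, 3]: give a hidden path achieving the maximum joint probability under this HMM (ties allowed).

path = [1, 1, 2, 2, 2, 2, 2]

t=0: δ = [3.125e-02, 9.375e-02, 9.375e-02]  (obs o_0=4)
t=1: δ = [5.859e-03, 8.789e-03, 5.859e-03]  ψ = [1, 1, 2]  (obs o_1=2)
t=2: δ = [5.493e-04, 8.240e-04, 8.240e-04]  ψ = [0, 1, 1]  (obs o_2=1)
t=3: δ = [2.575e-05, 7.725e-05, 1.030e-04]  ψ = [0, 1, 2]  (obs o_3=4)
t=4: δ = [6.437e-06, 7.242e-06, 1.287e-05]  ψ = [2, 1, 2]  (obs o_4=1)
t=5: δ = [8.047e-07, 8.047e-07, 8.047e-07]  ψ = [2, 2, 2]  (obs o_5=2)
t=6: δ = [7.544e-08, 3.772e-08, 1.006e-07]  ψ = [0, 0, 2]  (obs o_6=3)
backtrack: best end state = 2; path = [1, 1, 2, 2, 2, 2, 2]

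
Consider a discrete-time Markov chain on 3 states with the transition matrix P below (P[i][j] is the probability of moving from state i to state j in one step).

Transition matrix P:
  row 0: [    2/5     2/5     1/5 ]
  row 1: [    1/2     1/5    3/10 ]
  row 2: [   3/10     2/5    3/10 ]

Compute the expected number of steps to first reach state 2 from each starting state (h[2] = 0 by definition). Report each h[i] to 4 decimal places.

h = [4.2857, 3.9286, 0.0000]

First-step conditioning: h[2] = 0; for i ≠ 2, h[i] = 1 + Σ_k P[i][k]·h[k].
  h[0] = 1 + 2/5·h[0] + 2/5·h[1]
  h[1] = 1 + 1/2·h[0] + 1/5·h[1]
Solving the 2×2 linear system over states ≠ 2 gives exactly h = [30/7, 55/14, 0] (h[2] = 0 is the target).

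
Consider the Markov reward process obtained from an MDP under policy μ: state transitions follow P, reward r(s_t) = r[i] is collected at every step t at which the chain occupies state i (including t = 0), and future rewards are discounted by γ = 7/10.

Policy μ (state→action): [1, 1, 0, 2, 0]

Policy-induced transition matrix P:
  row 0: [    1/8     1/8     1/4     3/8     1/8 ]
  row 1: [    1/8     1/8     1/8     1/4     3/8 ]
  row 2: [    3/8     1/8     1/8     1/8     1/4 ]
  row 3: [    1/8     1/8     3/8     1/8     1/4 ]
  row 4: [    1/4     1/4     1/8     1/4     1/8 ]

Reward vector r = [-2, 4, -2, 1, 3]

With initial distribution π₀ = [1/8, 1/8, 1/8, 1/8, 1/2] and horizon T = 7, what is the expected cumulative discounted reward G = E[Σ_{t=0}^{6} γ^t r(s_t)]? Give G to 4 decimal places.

G = 3.0695

t=0: π = [0.1250, 0.1250, 0.1250, 0.1250, 0.5000], E[r] = 1.6250, γ^t·E[r] = 1.625000, running G = 1.625000
t=1: π = [0.2188, 0.1875, 0.1719, 0.2344, 0.1875], E[r] = 0.7656, γ^t·E[r] = 0.535938, running G = 2.160938
t=2: π = [0.1914, 0.1484, 0.2109, 0.2266, 0.2227], E[r] = 0.6836, γ^t·E[r] = 0.334961, running G = 2.495898
t=3: π = [0.2056, 0.1528, 0.2056, 0.2192, 0.2168], E[r] = 0.6587, γ^t·E[r] = 0.225931, running G = 2.721830
t=4: π = [0.2035, 0.1521, 0.2055, 0.2226, 0.2163], E[r] = 0.6619, γ^t·E[r] = 0.158928, running G = 2.880758
t=5: π = [0.2034, 0.1520, 0.2061, 0.2219, 0.2165], E[r] = 0.6607, γ^t·E[r] = 0.111042, running G = 2.991800
t=6: π = [0.2036, 0.1521, 0.2059, 0.2219, 0.2165], E[r] = 0.6607, γ^t·E[r] = 0.077735, running G = 3.069535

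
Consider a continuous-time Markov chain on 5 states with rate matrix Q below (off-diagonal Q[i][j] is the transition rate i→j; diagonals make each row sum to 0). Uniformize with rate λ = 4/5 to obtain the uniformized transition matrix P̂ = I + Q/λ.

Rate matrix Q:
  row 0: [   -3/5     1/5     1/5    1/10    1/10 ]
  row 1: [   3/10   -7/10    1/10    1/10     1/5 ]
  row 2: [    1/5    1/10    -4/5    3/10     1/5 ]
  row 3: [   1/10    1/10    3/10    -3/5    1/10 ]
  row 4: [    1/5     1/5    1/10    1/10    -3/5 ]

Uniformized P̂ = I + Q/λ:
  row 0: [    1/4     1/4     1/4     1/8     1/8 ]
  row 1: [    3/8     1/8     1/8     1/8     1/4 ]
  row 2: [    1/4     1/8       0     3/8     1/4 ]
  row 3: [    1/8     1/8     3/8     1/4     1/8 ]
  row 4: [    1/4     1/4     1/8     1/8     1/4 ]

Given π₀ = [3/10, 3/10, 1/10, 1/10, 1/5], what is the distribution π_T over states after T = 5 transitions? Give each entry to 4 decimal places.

t=0: π = [0.3000, 0.3000, 0.1000, 0.1000, 0.2000]
t=1: π = [0.2750, 0.1875, 0.1750, 0.1625, 0.2000]
t=2: π = [0.2531, 0.1844, 0.1781, 0.1891, 0.1953]
t=3: π = [0.2494, 0.1811, 0.1816, 0.1932, 0.1947]
t=4: π = [0.2485, 0.1805, 0.1818, 0.1946, 0.1947]
t=5: π = [0.2482, 0.1804, 0.1820, 0.1948, 0.1946]

π = [0.2482, 0.1804, 0.1820, 0.1948, 0.1946]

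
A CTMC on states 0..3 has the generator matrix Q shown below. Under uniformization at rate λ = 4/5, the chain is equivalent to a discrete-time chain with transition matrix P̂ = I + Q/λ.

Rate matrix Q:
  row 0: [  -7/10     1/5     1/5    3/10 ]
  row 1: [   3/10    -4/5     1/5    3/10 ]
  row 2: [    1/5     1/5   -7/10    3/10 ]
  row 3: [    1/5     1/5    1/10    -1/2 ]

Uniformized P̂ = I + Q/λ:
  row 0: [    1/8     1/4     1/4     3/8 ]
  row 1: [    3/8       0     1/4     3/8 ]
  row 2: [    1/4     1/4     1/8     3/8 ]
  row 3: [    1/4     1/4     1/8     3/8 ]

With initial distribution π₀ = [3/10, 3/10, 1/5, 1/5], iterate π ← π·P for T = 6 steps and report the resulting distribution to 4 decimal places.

π = [0.2444, 0.2000, 0.1806, 0.3750]

t=0: π = [0.3000, 0.3000, 0.2000, 0.2000]
t=1: π = [0.2500, 0.1750, 0.2000, 0.3750]
t=2: π = [0.2406, 0.2063, 0.1781, 0.3750]
t=3: π = [0.2457, 0.1984, 0.1809, 0.3750]
t=4: π = [0.2441, 0.2004, 0.1805, 0.3750]
t=5: π = [0.2445, 0.1999, 0.1806, 0.3750]
t=6: π = [0.2444, 0.2000, 0.1806, 0.3750]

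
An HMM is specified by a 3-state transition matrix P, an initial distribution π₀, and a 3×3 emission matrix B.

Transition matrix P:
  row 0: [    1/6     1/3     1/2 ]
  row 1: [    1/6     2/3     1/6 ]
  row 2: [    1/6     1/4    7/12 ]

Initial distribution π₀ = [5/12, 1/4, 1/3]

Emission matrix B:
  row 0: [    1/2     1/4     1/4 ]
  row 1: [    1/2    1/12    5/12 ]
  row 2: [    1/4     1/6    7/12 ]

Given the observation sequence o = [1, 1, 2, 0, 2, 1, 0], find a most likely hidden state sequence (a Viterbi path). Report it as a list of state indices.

t=0: δ = [1.042e-01, 2.083e-02, 5.556e-02]  (obs o_0=1)
t=1: δ = [4.340e-03, 2.894e-03, 8.681e-03]  ψ = [0, 0, 0]  (obs o_1=1)
t=2: δ = [3.617e-04, 9.042e-04, 2.954e-03]  ψ = [2, 2, 2]  (obs o_2=2)
t=3: δ = [2.462e-04, 3.692e-04, 4.308e-04]  ψ = [2, 2, 2]  (obs o_3=0)
t=4: δ = [1.795e-05, 1.026e-04, 1.466e-04]  ψ = [2, 1, 2]  (obs o_4=2)
t=5: δ = [6.107e-06, 5.698e-06, 1.425e-05]  ψ = [2, 1, 2]  (obs o_5=1)
t=6: δ = [1.188e-06, 1.899e-06, 2.078e-06]  ψ = [2, 1, 2]  (obs o_6=0)
backtrack: best end state = 2; path = [0, 2, 2, 2, 2, 2, 2]

path = [0, 2, 2, 2, 2, 2, 2]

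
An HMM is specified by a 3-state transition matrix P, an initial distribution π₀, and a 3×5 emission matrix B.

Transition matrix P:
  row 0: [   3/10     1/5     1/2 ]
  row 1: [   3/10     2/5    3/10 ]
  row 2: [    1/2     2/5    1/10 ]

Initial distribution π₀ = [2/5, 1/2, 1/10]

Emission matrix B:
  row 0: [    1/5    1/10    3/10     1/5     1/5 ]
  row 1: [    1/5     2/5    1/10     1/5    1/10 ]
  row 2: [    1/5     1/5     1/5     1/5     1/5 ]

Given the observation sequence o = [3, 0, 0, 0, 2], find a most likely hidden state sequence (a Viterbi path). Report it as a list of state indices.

path = [0, 2, 0, 2, 0]

t=0: δ = [8.000e-02, 1.000e-01, 2.000e-02]  (obs o_0=3)
t=1: δ = [6.000e-03, 8.000e-03, 8.000e-03]  ψ = [1, 1, 0]  (obs o_1=0)
t=2: δ = [8.000e-04, 6.400e-04, 6.000e-04]  ψ = [2, 1, 0]  (obs o_2=0)
t=3: δ = [6.000e-05, 5.120e-05, 8.000e-05]  ψ = [2, 1, 0]  (obs o_3=0)
t=4: δ = [1.200e-05, 3.200e-06, 6.000e-06]  ψ = [2, 2, 0]  (obs o_4=2)
backtrack: best end state = 0; path = [0, 2, 0, 2, 0]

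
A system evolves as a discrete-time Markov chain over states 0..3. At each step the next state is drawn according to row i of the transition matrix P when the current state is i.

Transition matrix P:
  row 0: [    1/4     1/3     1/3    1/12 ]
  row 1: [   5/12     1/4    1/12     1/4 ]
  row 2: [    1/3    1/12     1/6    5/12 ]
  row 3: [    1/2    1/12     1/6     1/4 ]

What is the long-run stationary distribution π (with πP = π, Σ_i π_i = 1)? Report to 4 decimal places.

Balance equations π_j = Σ_i π_i·P[i][j]:
  π_0 = 1/4·π_0 + 5/12·π_1 + 1/3·π_2 + 1/2·π_3
  π_1 = 1/3·π_0 + 1/4·π_1 + 1/12·π_2 + 1/12·π_3
  π_2 = 1/3·π_0 + 1/12·π_1 + 1/6·π_2 + 1/6·π_3
  normalize: π_0 + π_1 + π_2 + π_3 = 1
Solving the linear system gives exactly π = [67/187, 194/935, 23/110, 421/1870].

π = [0.3583, 0.2075, 0.2091, 0.2251]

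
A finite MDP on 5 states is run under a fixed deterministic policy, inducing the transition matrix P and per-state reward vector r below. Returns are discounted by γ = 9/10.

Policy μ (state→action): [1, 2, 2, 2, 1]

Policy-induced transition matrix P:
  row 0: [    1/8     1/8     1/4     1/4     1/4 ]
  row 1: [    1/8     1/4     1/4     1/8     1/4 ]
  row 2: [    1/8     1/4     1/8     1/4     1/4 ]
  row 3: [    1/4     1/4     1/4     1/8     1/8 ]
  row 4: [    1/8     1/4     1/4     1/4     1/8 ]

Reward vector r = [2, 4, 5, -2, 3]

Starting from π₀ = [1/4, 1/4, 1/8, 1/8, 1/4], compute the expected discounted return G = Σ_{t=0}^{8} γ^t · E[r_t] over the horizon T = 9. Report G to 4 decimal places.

G = 15.6474

t=0: π = [0.2500, 0.2500, 0.1250, 0.1250, 0.2500], E[r] = 2.6250, γ^t·E[r] = 2.625000, running G = 2.625000
t=1: π = [0.1406, 0.2188, 0.2344, 0.2031, 0.2031], E[r] = 2.5313, γ^t·E[r] = 2.278125, running G = 4.903125
t=2: π = [0.1504, 0.2324, 0.2207, 0.1973, 0.1992], E[r] = 2.5371, γ^t·E[r] = 2.055059, running G = 6.958184
t=3: π = [0.1497, 0.2312, 0.2224, 0.1963, 0.2004], E[r] = 2.5449, γ^t·E[r] = 1.855248, running G = 8.813432
t=4: π = [0.1495, 0.2313, 0.2222, 0.1966, 0.2004], E[r] = 2.5433, γ^t·E[r] = 1.668682, running G = 10.482114
t=5: π = [0.1496, 0.2313, 0.2222, 0.1965, 0.2004], E[r] = 2.5436, γ^t·E[r] = 1.501969, running G = 11.984083
t=6: π = [0.1496, 0.2313, 0.2222, 0.1965, 0.2004], E[r] = 2.5436, γ^t·E[r] = 1.351759, running G = 13.335842
t=7: π = [0.1496, 0.2313, 0.2222, 0.1965, 0.2004], E[r] = 2.5436, γ^t·E[r] = 1.216584, running G = 14.552426
t=8: π = [0.1496, 0.2313, 0.2222, 0.1965, 0.2004], E[r] = 2.5436, γ^t·E[r] = 1.094926, running G = 15.647352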